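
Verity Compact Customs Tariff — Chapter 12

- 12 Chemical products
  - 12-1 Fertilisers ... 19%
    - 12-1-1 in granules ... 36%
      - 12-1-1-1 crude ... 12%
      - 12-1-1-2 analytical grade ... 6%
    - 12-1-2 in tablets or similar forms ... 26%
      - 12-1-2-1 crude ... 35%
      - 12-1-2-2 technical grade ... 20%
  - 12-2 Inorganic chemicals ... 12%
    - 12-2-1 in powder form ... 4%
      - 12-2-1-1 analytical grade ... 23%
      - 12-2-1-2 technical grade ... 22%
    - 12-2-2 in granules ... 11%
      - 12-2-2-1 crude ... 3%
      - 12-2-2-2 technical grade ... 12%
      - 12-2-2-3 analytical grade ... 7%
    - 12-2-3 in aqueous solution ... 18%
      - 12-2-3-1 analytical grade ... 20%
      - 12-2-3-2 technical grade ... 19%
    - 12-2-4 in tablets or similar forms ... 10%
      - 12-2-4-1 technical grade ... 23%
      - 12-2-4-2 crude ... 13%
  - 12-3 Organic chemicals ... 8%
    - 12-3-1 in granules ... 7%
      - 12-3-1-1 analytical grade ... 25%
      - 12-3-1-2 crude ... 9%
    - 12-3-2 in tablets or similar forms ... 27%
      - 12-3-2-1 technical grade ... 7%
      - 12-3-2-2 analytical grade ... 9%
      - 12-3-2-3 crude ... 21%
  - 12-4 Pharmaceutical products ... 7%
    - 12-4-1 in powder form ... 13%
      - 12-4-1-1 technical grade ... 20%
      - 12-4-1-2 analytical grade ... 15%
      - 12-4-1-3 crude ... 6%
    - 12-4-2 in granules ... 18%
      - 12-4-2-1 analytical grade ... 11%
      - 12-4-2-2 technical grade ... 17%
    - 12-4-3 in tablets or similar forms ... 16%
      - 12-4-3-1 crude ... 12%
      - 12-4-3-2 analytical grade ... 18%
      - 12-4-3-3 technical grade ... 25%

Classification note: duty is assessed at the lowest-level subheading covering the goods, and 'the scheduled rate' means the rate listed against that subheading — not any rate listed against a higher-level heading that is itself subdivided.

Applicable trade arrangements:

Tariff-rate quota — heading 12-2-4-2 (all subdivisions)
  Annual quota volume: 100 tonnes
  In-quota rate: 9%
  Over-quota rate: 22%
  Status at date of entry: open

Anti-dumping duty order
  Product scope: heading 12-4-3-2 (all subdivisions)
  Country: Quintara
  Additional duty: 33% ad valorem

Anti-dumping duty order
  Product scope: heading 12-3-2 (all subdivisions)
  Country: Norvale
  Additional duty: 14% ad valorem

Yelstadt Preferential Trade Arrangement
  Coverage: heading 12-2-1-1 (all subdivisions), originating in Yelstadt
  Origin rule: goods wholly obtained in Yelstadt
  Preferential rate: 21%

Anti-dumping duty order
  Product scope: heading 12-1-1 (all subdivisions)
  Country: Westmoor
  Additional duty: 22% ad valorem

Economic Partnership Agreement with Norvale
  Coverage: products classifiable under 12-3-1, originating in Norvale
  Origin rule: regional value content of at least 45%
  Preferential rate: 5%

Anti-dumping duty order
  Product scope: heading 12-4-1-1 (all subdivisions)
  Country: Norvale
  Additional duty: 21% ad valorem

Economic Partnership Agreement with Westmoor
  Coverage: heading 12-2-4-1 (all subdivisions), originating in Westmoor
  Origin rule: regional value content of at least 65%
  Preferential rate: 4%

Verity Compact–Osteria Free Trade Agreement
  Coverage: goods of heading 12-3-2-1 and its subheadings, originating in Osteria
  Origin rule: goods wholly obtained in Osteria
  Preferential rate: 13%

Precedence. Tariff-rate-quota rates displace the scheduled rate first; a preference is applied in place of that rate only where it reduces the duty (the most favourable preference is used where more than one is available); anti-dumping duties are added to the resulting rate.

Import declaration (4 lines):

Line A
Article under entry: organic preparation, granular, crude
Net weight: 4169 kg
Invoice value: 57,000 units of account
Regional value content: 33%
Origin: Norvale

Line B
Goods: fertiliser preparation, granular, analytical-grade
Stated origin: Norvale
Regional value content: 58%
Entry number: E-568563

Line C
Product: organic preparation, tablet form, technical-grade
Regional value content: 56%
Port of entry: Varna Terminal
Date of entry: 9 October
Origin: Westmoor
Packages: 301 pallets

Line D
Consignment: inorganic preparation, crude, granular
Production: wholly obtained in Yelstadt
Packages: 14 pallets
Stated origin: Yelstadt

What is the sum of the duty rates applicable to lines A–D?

25%

Line A: organic → 12-3; granular → 12-3-1; crude → 12-3-1-2. Scheduled 9%. Norvale agreement on 12-3-1: RVC < 45%. → 9%.
Line B: fertiliser → 12-1; granular → 12-1-1; analytical-grade → 12-1-1-2. Scheduled 6%. Norvale agreement on 12-3-1: 12-1-1-2 not covered. → 6%.
Line C: organic → 12-3; tablet form → 12-3-2; technical-grade → 12-3-2-1. Scheduled 7%. Westmoor agreement on 12-2-4-1: 12-3-2-1 not covered. → 7%.
Line D: inorganic → 12-2; granular → 12-2-2; crude → 12-2-2-1. Scheduled 3%. Yelstadt agreement on 12-2-1-1: 12-2-2-1 not covered. → 3%.
Sum: 9% + 6% + 7% + 3% = 25%.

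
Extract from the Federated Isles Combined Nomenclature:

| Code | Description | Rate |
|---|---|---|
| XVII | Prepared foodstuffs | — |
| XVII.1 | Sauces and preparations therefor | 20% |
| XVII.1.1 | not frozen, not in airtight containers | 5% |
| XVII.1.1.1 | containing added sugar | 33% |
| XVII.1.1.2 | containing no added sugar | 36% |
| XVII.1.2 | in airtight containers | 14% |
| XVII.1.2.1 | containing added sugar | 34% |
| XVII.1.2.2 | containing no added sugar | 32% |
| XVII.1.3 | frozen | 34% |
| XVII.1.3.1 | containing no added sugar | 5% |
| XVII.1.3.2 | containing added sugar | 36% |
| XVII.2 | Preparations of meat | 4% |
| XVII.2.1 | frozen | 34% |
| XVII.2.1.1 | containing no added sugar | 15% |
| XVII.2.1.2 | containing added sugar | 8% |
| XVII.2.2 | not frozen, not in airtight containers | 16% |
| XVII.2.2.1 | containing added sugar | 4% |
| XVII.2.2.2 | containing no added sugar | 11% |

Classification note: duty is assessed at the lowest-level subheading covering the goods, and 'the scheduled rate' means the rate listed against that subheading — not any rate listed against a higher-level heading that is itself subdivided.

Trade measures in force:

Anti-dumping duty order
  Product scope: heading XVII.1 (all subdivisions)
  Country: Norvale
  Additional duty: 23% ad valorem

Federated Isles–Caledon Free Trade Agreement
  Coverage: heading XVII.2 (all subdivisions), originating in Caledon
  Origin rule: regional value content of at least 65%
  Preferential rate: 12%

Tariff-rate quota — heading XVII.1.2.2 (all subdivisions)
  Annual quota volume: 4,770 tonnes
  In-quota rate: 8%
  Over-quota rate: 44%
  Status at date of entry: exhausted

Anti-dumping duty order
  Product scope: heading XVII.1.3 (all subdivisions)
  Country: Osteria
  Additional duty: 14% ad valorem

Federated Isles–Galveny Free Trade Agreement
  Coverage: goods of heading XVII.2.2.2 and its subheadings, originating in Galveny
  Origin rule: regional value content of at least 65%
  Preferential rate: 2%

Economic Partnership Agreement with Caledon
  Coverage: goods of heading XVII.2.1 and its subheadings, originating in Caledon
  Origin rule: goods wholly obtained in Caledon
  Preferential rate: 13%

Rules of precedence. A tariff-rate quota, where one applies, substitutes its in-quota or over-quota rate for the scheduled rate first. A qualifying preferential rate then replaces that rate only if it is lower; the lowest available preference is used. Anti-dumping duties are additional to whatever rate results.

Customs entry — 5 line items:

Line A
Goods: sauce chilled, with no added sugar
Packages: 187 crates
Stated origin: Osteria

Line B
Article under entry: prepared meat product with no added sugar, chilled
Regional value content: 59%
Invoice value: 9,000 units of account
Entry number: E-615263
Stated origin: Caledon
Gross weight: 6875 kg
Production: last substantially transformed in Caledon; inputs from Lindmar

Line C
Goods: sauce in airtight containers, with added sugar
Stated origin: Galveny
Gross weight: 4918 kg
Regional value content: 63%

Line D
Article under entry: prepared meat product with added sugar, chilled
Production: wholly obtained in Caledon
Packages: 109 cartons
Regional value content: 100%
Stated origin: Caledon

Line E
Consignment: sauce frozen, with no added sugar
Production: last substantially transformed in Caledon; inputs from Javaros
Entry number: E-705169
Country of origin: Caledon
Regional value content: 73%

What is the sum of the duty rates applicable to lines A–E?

Line A: sauce → XVII.1; chilled → XVII.1.1; with no added sugar → XVII.1.1.2. Scheduled 36%. No special measure applies. → 36%.
Line B: prepared meat product → XVII.2; chilled → XVII.2.2; with no added sugar → XVII.2.2.2. Scheduled 11%. Caledon agreement on XVII.2: RVC < 65%; Caledon agreement on XVII.2.1: XVII.2.2.2 not covered. → 11%.
Line C: sauce → XVII.1; in airtight containers → XVII.1.2; with added sugar → XVII.1.2.1. Scheduled 34%. Galveny agreement on XVII.2.2.2: XVII.1.2.1 not covered. → 34%.
Line D: prepared meat product → XVII.2; chilled → XVII.2.2; with added sugar → XVII.2.2.1. Scheduled 4%. Caledon agreement on XVII.2: RVC ≥ 65% → 12% available; Caledon agreement on XVII.2.1: XVII.2.2.1 not covered; preference 12% not lower than 4% → no reduction. → 4%.
Line E: sauce → XVII.1; frozen → XVII.1.3; with no added sugar → XVII.1.3.1. Scheduled 5%. Caledon agreement on XVII.2: XVII.1.3.1 not covered; Caledon agreement on XVII.2.1: XVII.1.3.1 not covered. → 5%.
Sum: 36% + 11% + 34% + 4% + 5% = 90%.

90%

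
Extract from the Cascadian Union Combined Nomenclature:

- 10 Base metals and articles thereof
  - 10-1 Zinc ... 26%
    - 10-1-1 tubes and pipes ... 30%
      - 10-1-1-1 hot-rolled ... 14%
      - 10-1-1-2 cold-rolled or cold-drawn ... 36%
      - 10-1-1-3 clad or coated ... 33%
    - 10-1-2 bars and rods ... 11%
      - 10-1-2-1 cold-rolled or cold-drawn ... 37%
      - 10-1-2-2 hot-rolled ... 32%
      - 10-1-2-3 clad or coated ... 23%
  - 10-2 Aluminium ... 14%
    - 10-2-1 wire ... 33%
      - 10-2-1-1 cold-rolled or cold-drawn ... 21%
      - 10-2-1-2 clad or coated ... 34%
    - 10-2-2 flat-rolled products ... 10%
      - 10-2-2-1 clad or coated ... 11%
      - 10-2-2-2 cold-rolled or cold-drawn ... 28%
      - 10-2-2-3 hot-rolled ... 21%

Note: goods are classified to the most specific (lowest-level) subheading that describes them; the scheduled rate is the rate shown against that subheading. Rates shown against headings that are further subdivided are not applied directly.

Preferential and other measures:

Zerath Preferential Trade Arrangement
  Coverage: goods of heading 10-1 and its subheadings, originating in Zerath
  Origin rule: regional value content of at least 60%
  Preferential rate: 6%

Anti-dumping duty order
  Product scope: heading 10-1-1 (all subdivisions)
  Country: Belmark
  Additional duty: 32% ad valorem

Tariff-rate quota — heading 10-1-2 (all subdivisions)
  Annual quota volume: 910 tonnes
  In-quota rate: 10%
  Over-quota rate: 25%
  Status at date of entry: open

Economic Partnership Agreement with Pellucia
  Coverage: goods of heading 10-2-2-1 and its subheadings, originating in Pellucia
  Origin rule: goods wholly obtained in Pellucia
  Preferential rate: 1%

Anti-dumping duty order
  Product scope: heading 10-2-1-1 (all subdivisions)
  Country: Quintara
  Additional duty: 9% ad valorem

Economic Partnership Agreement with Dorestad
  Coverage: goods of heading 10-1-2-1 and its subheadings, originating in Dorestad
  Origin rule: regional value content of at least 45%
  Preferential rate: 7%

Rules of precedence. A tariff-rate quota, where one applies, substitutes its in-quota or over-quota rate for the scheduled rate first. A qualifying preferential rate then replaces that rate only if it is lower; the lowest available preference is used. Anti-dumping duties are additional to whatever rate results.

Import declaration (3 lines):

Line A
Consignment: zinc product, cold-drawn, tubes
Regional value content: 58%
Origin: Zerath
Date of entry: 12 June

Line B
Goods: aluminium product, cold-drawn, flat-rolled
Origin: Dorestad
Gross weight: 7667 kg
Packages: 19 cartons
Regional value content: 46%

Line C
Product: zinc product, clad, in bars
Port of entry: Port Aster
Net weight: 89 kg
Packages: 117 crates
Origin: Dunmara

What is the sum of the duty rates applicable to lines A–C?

Line A: zinc → 10-1; tubes → 10-1-1; cold-drawn → 10-1-1-2. Scheduled 36%. Zerath agreement on 10-1: RVC < 60%. → 36%.
Line B: aluminium → 10-2; flat-rolled → 10-2-2; cold-drawn → 10-2-2-2. Scheduled 28%. Dorestad agreement on 10-1-2-1: 10-2-2-2 not covered. → 28%.
Line C: zinc → 10-1; in bars → 10-1-2; clad → 10-1-2-3. Scheduled 23%. quota on 10-1-2 open → in-quota 10%. → 10%.
Sum: 36% + 28% + 10% = 74%.

74%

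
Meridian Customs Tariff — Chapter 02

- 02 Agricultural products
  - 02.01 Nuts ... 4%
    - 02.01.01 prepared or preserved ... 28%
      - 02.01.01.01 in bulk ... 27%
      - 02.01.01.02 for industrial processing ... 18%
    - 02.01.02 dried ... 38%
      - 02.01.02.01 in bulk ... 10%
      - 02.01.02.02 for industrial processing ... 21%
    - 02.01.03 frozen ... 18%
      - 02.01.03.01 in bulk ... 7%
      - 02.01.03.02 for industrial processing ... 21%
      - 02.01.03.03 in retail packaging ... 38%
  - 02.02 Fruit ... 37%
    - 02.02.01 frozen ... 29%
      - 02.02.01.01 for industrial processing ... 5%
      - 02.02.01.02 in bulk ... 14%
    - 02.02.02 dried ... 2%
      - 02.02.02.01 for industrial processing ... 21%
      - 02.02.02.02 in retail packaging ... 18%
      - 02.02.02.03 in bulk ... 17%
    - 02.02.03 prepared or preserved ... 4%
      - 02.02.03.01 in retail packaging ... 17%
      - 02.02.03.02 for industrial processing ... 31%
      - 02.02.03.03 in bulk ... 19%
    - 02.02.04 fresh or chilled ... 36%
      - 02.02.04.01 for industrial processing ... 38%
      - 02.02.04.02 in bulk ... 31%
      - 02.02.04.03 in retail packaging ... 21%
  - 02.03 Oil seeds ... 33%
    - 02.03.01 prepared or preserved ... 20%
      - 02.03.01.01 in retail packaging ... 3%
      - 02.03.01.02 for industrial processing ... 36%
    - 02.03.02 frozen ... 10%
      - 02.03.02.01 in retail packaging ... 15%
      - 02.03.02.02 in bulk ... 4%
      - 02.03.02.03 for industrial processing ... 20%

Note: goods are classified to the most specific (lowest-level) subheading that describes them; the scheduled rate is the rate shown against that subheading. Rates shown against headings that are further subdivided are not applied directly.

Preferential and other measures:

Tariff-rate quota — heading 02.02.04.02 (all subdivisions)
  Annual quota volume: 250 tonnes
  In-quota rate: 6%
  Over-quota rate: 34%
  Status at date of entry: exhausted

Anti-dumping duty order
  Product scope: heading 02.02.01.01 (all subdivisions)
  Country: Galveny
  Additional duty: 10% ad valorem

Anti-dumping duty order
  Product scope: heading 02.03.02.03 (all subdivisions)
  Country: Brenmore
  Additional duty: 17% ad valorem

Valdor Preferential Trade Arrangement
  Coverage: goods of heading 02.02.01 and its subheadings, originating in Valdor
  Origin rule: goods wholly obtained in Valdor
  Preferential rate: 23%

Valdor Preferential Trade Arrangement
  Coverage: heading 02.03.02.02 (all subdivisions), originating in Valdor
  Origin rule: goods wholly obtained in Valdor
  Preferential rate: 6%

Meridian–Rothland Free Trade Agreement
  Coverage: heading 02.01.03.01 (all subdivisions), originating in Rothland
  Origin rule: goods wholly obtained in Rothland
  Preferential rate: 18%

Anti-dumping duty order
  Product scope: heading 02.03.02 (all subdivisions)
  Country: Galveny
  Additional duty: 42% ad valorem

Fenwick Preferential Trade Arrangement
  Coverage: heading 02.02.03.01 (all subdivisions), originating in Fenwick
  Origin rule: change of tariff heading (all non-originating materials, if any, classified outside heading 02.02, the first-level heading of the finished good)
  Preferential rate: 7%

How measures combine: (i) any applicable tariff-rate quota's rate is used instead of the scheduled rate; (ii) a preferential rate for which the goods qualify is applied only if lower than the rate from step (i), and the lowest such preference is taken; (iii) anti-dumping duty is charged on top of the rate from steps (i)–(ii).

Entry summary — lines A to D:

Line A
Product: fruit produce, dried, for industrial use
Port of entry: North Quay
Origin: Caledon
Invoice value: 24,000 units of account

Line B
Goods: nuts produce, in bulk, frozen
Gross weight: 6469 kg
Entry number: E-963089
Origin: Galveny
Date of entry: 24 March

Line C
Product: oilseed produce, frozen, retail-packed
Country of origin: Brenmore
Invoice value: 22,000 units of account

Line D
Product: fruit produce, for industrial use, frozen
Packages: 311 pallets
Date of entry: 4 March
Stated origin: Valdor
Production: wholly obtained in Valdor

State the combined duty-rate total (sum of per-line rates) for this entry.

48%

Line A: fruit → 02.02; dried → 02.02.02; for industrial use → 02.02.02.01. Scheduled 21%. No special measure applies. → 21%.
Line B: nuts → 02.01; frozen → 02.01.03; in bulk → 02.01.03.01. Scheduled 7%. No special measure applies. → 7%.
Line C: oilseed → 02.03; frozen → 02.03.02; retail-packed → 02.03.02.01. Scheduled 15%. No special measure applies. → 15%.
Line D: fruit → 02.02; frozen → 02.02.01; for industrial use → 02.02.01.01. Scheduled 5%. Valdor agreement on 02.02.01: wholly obtained → 23% available; Valdor agreement on 02.03.02.02: 02.02.01.01 not covered; preference 23% not lower than 5% → no reduction. → 5%.
Sum: 21% + 7% + 15% + 5% = 48%.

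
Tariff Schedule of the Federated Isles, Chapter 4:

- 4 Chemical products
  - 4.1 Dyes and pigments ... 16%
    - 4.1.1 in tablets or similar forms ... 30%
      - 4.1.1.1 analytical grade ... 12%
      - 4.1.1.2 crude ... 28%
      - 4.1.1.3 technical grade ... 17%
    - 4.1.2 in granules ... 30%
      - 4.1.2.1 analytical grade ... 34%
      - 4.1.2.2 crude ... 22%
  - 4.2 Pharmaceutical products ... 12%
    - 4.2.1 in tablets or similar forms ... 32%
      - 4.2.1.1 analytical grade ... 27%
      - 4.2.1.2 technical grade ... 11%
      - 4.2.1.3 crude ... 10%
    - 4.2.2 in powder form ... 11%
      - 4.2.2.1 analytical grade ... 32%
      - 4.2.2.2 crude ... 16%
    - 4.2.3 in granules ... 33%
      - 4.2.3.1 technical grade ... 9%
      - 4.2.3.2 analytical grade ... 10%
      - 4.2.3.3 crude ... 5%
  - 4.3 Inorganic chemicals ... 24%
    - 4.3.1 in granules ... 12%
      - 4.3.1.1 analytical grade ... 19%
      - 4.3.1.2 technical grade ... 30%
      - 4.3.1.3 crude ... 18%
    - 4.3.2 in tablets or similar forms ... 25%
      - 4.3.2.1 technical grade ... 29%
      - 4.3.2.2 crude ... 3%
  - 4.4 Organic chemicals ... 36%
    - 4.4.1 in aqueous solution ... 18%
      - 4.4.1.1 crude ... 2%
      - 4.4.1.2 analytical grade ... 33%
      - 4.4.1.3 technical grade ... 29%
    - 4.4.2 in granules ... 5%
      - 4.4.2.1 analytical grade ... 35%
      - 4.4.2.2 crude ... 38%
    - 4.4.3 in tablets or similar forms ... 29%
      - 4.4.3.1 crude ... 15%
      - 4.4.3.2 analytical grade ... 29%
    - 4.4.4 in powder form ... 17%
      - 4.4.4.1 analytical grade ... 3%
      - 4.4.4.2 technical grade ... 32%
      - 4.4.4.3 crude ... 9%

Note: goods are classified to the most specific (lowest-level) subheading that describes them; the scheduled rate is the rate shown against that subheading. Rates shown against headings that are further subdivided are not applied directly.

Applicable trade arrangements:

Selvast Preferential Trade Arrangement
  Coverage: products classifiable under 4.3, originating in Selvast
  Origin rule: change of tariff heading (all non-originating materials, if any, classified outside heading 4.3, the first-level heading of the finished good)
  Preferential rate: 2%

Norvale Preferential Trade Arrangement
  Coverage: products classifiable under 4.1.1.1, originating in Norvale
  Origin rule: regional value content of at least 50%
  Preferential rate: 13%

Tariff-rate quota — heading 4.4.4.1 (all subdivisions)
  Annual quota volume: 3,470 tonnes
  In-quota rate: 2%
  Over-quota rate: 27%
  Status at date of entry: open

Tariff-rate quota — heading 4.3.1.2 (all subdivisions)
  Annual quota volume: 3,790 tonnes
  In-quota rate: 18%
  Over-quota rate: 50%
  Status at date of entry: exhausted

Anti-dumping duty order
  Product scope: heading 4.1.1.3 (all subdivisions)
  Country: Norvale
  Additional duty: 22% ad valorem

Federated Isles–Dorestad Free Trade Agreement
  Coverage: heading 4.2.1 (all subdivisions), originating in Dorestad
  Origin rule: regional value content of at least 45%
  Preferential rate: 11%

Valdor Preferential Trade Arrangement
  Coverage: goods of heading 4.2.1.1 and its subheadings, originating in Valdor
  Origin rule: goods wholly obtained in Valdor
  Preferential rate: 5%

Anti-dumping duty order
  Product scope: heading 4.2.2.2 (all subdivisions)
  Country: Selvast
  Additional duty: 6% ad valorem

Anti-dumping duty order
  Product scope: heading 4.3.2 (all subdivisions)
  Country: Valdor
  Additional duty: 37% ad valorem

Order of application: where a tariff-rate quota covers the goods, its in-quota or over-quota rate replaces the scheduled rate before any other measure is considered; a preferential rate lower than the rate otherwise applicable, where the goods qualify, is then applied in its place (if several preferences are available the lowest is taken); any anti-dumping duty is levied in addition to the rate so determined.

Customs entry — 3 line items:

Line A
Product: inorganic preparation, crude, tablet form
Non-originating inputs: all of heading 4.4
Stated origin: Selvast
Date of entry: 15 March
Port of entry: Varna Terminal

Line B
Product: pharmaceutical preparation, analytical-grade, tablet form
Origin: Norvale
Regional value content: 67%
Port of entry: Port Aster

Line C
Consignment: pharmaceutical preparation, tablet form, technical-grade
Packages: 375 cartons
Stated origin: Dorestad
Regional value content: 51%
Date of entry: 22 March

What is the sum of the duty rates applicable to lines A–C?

40%

Line A: inorganic → 4.3; tablet form → 4.3.2; crude → 4.3.2.2. Scheduled 3%. Selvast agreement on 4.3: CTH met → 2% available; preferential 2%. → 2%.
Line B: pharmaceutical → 4.2; tablet form → 4.2.1; analytical-grade → 4.2.1.1. Scheduled 27%. Norvale agreement on 4.1.1.1: 4.2.1.1 not covered. → 27%.
Line C: pharmaceutical → 4.2; tablet form → 4.2.1; technical-grade → 4.2.1.2. Scheduled 11%. Dorestad agreement on 4.2.1: RVC ≥ 45% → 11% available; preference 11% not lower than 11% → no reduction. → 11%.
Sum: 2% + 27% + 11% = 40%.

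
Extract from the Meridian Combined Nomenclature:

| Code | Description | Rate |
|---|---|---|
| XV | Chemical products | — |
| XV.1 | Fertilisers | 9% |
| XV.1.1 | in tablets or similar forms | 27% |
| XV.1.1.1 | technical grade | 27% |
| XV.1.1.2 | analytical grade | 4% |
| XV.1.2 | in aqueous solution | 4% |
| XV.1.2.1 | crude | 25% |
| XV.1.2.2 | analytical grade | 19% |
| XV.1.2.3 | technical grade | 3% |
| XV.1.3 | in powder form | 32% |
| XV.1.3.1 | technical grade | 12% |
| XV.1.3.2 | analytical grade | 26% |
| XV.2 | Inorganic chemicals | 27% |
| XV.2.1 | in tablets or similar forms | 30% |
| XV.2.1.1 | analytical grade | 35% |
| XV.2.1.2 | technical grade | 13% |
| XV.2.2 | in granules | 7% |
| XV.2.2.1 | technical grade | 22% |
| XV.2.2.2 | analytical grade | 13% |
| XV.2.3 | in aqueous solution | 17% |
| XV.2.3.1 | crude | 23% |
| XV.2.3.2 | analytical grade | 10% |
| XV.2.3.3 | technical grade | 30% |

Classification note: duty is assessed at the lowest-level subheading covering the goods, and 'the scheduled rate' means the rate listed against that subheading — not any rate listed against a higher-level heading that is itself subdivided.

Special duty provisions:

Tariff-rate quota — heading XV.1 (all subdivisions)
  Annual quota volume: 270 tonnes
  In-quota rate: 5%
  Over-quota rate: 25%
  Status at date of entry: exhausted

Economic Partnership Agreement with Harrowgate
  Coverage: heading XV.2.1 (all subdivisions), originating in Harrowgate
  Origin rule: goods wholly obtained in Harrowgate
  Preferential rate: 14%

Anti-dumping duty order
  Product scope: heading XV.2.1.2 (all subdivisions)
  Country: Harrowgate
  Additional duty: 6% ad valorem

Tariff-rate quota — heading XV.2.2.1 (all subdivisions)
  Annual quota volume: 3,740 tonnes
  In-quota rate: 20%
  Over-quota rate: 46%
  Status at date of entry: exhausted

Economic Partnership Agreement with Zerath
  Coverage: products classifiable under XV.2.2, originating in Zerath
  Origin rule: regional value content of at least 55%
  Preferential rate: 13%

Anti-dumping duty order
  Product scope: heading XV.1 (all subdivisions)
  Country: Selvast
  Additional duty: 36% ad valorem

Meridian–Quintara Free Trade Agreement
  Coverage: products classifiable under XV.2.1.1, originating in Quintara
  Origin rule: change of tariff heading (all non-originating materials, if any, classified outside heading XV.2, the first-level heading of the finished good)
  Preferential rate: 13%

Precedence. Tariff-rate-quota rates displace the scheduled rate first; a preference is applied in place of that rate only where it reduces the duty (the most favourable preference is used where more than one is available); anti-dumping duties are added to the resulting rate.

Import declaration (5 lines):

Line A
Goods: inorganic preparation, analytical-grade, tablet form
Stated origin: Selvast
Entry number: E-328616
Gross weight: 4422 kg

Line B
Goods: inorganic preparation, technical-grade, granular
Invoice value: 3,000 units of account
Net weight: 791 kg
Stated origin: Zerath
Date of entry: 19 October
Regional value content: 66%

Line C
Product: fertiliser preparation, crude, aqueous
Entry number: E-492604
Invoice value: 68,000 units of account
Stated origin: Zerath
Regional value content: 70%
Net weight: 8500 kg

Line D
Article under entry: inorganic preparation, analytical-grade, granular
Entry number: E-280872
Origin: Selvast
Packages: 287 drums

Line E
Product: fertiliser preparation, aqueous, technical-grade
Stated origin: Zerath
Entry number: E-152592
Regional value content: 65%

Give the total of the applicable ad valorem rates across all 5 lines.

111%

Line A: inorganic → XV.2; tablet form → XV.2.1; analytical-grade → XV.2.1.1. Scheduled 35%. No special measure applies. → 35%.
Line B: inorganic → XV.2; granular → XV.2.2; technical-grade → XV.2.2.1. Scheduled 22%. quota on XV.2.2.1 exhausted → over-quota 46%; Zerath agreement on XV.2.2: RVC ≥ 55% → 13% available; preferential 13%. → 13%.
Line C: fertiliser → XV.1; aqueous → XV.1.2; crude → XV.1.2.1. Scheduled 25%. quota on XV.1 exhausted → over-quota 25%; Zerath agreement on XV.2.2: XV.1.2.1 not covered. → 25%.
Line D: inorganic → XV.2; granular → XV.2.2; analytical-grade → XV.2.2.2. Scheduled 13%. No special measure applies. → 13%.
Line E: fertiliser → XV.1; aqueous → XV.1.2; technical-grade → XV.1.2.3. Scheduled 3%. quota on XV.1 exhausted → over-quota 25%; Zerath agreement on XV.2.2: XV.1.2.3 not covered. → 25%.
Sum: 35% + 13% + 25% + 13% + 25% = 111%.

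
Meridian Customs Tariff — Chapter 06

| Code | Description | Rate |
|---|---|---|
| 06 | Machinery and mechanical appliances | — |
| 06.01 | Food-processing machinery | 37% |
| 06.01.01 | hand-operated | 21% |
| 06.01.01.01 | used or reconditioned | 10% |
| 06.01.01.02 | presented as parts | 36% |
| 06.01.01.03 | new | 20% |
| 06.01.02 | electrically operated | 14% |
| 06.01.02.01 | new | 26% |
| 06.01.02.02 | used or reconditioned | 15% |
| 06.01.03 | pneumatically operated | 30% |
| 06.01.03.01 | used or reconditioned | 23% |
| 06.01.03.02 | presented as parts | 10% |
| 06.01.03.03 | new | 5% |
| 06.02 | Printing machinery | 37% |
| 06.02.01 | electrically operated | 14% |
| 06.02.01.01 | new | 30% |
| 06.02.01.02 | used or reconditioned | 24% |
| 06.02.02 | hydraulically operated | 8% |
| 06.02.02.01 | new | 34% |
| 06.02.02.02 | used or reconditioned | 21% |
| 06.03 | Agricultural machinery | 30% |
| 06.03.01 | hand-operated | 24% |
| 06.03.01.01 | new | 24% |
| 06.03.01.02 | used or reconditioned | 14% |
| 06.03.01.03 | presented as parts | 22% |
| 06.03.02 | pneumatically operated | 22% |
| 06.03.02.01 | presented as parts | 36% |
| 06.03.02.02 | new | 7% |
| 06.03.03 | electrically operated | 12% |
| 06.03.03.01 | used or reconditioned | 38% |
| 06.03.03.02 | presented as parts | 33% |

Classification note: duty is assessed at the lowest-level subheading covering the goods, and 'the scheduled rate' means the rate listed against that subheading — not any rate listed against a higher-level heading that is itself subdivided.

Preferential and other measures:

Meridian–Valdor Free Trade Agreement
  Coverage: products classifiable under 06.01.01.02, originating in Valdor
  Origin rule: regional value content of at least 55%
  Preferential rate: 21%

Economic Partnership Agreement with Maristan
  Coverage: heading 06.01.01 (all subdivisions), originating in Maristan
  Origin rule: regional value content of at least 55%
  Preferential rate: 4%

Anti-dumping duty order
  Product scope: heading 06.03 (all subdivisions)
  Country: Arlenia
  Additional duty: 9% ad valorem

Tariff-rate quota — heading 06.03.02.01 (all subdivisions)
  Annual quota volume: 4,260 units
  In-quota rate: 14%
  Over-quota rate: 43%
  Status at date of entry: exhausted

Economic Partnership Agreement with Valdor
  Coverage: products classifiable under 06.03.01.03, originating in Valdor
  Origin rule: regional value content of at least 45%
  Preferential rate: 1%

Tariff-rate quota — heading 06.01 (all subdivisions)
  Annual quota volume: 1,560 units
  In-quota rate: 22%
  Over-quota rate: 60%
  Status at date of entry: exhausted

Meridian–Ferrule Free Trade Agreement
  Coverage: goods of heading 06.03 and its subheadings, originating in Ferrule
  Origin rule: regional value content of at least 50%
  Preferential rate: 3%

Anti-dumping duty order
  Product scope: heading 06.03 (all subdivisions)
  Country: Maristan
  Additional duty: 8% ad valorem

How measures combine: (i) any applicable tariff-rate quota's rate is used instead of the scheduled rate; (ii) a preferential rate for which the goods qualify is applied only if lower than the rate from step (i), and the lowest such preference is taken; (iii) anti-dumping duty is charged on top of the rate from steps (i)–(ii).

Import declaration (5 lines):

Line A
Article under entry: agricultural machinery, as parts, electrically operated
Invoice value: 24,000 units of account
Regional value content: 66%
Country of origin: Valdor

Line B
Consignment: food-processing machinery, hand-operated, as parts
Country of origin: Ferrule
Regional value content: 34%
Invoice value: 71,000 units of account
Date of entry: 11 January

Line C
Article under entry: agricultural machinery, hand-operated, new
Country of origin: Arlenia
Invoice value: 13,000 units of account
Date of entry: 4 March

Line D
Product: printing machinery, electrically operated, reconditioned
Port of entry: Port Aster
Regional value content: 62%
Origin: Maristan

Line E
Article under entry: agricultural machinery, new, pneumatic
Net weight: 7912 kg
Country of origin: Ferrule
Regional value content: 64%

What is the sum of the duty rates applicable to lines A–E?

Line A: agricultural → 06.03; electrically operated → 06.03.03; as parts → 06.03.03.02. Scheduled 33%. Valdor agreement on 06.01.01.02: 06.03.03.02 not covered; Valdor agreement on 06.03.01.03: 06.03.03.02 not covered. → 33%.
Line B: food-processing → 06.01; hand-operated → 06.01.01; as parts → 06.01.01.02. Scheduled 36%. quota on 06.01 exhausted → over-quota 60%; Ferrule agreement on 06.03: 06.01.01.02 not covered. → 60%.
Line C: agricultural → 06.03; hand-operated → 06.03.01; new → 06.03.01.01. Scheduled 24%. anti-dumping (Arlenia, 06.03): +9%; total 24% + 9% = 33%. → 33%.
Line D: printing → 06.02; electrically operated → 06.02.01; reconditioned → 06.02.01.02. Scheduled 24%. Maristan agreement on 06.01.01: 06.02.01.02 not covered. → 24%.
Line E: agricultural → 06.03; pneumatic → 06.03.02; new → 06.03.02.02. Scheduled 7%. Ferrule agreement on 06.03: RVC ≥ 50% → 3% available; preferential 3%. → 3%.
Sum: 33% + 60% + 33% + 24% + 3% = 153%.

153%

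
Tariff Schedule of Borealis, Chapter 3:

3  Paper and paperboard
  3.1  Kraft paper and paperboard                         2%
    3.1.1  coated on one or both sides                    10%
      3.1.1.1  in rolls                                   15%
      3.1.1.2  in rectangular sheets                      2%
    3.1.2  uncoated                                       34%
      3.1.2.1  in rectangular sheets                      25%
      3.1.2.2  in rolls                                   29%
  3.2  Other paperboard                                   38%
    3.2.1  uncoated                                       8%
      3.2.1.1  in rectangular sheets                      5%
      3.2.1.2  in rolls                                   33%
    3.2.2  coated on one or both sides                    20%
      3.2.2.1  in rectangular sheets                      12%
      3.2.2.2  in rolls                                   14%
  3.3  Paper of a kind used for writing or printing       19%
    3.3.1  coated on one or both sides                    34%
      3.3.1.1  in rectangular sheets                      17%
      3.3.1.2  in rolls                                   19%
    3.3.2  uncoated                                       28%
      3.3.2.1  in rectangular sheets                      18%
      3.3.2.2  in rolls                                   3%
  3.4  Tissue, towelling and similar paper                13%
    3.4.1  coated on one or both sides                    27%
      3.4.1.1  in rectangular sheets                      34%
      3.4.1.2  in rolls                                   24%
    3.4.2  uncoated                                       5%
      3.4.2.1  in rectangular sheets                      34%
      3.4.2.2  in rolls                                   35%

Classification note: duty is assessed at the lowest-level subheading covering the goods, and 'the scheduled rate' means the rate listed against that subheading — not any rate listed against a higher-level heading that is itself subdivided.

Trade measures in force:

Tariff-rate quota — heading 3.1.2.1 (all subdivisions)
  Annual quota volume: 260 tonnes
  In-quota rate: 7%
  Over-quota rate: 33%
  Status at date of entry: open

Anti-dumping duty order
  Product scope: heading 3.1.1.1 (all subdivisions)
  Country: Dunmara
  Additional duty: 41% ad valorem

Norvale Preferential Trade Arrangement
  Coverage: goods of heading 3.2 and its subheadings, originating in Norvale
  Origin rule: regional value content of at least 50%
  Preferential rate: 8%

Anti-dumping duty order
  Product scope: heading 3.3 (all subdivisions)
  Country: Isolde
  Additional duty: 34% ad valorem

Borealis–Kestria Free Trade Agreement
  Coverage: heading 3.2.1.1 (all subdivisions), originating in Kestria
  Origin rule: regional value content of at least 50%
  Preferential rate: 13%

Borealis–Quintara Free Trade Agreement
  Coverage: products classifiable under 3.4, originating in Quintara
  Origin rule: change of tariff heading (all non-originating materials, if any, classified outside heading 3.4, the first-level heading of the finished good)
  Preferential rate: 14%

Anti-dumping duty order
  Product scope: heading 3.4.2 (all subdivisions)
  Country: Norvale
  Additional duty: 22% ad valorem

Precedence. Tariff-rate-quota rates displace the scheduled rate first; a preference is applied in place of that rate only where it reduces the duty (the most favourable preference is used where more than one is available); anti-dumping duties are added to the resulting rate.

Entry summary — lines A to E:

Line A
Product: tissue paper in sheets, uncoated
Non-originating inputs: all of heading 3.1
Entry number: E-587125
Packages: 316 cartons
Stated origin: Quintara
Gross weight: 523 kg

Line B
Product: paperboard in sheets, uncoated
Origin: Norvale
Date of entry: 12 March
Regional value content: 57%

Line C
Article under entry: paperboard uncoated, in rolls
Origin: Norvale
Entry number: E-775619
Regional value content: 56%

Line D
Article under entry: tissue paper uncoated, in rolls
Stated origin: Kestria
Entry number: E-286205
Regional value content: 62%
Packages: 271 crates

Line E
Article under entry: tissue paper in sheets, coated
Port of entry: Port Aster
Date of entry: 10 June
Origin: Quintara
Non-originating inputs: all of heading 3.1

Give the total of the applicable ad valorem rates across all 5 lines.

76%

Line A: tissue paper → 3.4; uncoated → 3.4.2; in sheets → 3.4.2.1. Scheduled 34%. Quintara agreement on 3.4: CTH met → 14% available; preferential 14%. → 14%.
Line B: paperboard → 3.2; uncoated → 3.2.1; in sheets → 3.2.1.1. Scheduled 5%. Norvale agreement on 3.2: RVC ≥ 50% → 8% available; preference 8% not lower than 5% → no reduction. → 5%.
Line C: paperboard → 3.2; uncoated → 3.2.1; in rolls → 3.2.1.2. Scheduled 33%. Norvale agreement on 3.2: RVC ≥ 50% → 8% available; preferential 8%. → 8%.
Line D: tissue paper → 3.4; uncoated → 3.4.2; in rolls → 3.4.2.2. Scheduled 35%. Kestria agreement on 3.2.1.1: 3.4.2.2 not covered. → 35%.
Line E: tissue paper → 3.4; coated → 3.4.1; in sheets → 3.4.1.1. Scheduled 34%. Quintara agreement on 3.4: CTH met → 14% available; preferential 14%. → 14%.
Sum: 14% + 5% + 8% + 35% + 14% = 76%.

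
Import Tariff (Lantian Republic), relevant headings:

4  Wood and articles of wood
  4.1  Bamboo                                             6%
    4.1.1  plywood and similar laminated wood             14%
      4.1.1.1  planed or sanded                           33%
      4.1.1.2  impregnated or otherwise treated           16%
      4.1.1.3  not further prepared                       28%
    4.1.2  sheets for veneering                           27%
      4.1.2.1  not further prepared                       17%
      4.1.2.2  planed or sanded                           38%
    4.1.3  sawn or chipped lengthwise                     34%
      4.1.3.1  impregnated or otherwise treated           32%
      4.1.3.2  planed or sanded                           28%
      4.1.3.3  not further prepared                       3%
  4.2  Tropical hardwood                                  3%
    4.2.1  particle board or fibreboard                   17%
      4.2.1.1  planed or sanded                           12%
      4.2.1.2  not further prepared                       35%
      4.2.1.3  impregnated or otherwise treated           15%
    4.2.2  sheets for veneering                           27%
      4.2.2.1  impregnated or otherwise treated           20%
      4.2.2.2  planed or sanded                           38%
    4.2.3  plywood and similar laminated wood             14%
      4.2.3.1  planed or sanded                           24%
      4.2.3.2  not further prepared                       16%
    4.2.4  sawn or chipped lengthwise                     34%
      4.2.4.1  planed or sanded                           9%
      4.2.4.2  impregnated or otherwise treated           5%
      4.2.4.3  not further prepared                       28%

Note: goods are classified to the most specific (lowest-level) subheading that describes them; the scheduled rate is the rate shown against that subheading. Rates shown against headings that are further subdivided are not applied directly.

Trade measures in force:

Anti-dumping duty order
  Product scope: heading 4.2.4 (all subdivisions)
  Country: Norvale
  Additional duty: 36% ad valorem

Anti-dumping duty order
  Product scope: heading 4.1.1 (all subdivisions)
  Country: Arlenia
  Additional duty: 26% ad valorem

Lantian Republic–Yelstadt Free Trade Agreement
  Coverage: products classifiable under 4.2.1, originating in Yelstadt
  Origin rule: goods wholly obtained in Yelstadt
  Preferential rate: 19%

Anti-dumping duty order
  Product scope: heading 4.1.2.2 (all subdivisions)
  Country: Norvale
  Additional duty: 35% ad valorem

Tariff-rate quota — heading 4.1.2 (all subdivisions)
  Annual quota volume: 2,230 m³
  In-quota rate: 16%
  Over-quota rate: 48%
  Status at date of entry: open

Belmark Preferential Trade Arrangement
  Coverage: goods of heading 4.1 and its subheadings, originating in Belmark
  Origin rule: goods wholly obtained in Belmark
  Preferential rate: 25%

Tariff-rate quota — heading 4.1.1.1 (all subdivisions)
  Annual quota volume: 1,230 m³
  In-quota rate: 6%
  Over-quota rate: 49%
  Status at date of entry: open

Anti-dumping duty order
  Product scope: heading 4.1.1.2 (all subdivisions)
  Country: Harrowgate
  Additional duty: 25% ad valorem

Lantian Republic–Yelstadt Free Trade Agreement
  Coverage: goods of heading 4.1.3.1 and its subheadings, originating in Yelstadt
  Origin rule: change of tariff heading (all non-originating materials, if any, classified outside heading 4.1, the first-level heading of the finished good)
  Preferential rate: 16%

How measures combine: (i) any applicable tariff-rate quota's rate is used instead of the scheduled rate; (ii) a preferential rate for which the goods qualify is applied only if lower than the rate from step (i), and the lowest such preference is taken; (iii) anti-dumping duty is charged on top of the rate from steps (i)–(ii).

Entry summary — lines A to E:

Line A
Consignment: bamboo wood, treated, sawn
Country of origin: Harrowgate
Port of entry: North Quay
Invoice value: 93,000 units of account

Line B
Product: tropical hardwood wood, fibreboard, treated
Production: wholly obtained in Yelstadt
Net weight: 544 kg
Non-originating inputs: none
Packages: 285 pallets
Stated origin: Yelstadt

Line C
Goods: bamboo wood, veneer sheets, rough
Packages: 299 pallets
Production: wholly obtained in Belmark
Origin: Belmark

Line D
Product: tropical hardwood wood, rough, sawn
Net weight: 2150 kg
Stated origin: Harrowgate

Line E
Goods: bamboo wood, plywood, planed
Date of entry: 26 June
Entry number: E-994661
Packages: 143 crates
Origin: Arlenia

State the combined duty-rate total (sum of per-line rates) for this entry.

Line A: bamboo → 4.1; sawn → 4.1.3; treated → 4.1.3.1. Scheduled 32%. No special measure applies. → 32%.
Line B: tropical hardwood → 4.2; fibreboard → 4.2.1; treated → 4.2.1.3. Scheduled 15%. Yelstadt agreement on 4.2.1: wholly obtained → 19% available; Yelstadt agreement on 4.1.3.1: 4.2.1.3 not covered; preference 19% not lower than 15% → no reduction. → 15%.
Line C: bamboo → 4.1; veneer sheets → 4.1.2; rough → 4.1.2.1. Scheduled 17%. quota on 4.1.2 open → in-quota 16%; Belmark agreement on 4.1: wholly obtained → 25% available; preference 25% not lower than 16% → no reduction. → 16%.
Line D: tropical hardwood → 4.2; sawn → 4.2.4; rough → 4.2.4.3. Scheduled 28%. No special measure applies. → 28%.
Line E: bamboo → 4.1; plywood → 4.1.1; planed → 4.1.1.1. Scheduled 33%. quota on 4.1.1.1 open → in-quota 6%; anti-dumping (Arlenia, 4.1.1): +26%; total 6% + 26% = 32%. → 32%.
Sum: 32% + 15% + 16% + 28% + 32% = 123%.

123%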